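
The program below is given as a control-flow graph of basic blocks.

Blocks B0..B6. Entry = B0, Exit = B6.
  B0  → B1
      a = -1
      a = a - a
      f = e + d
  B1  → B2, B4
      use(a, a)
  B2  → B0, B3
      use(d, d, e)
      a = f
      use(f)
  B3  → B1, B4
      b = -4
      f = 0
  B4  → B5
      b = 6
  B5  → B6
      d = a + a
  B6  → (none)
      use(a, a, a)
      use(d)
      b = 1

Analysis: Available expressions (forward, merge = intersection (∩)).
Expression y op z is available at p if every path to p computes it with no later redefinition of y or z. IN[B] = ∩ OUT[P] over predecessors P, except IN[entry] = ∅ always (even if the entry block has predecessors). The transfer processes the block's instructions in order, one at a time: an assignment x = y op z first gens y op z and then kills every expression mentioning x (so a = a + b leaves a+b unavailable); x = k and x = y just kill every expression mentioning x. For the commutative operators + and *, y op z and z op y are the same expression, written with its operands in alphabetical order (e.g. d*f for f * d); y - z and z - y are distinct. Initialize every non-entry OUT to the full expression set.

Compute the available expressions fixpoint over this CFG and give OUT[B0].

Answer: {d+e}

Trace:
Fixpoint table:
  B0:   IN={}   OUT={d+e}
  B1:   IN={d+e}   OUT={d+e}
  B2:   IN={d+e}   OUT={d+e}
  B3:   IN={d+e}   OUT={d+e}
  B4:   IN={d+e}   OUT={d+e}
  B5:   IN={d+e}   OUT={a+a}
  B6:   IN={a+a}   OUT={a+a}

Merge at B0 (entry node, so the boundary value {} is joined with the incoming edge(s)): IN[B0] = {} ∩ OUT[B2] = {}
Applying B0's transfer function to that IN value gives OUT[B0] (row B0 above).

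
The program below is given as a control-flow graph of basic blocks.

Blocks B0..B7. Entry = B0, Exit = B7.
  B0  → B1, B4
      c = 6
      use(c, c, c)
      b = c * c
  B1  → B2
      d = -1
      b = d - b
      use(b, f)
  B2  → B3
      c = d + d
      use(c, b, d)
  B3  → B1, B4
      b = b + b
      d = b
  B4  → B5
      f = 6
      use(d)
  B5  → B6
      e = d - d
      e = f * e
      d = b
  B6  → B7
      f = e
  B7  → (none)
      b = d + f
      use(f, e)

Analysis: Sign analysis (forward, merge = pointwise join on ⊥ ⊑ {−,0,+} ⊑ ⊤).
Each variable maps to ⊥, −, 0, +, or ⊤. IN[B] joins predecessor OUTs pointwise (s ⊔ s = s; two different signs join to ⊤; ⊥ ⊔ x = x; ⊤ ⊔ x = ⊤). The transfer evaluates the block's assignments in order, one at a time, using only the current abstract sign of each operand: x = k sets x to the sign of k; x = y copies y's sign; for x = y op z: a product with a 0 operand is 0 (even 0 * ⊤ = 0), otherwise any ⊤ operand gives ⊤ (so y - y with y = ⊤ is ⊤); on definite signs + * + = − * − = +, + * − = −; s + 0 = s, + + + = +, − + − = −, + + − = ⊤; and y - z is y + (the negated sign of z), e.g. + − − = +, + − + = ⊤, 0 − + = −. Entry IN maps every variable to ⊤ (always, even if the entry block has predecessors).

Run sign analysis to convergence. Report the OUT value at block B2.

Per-block solution:
  B0: | IN=(all ⊤) | OUT={b:+, c:+; rest ⊤}
  B1: | IN=(all ⊤) | OUT={d:-; rest ⊤}
  B2: | IN={d:-; rest ⊤} | OUT={c:-, d:-; rest ⊤}
  B3: | IN={c:-, d:-; rest ⊤} | OUT={c:-; rest ⊤}
  B4: | IN=(all ⊤) | OUT={f:+; rest ⊤}
  B5: | IN={f:+; rest ⊤} | OUT={f:+; rest ⊤}
  B6: | IN={f:+; rest ⊤} | OUT=(all ⊤)
  B7: | IN=(all ⊤) | OUT=(all ⊤)

Merge at B2: IN[B2] = OUT[B1] = {a: ⊤, b: ⊤, c: ⊤, d: -, e: ⊤, f: ⊤}
Applying B2's transfer function to that IN value gives OUT[B2] (row B2 above).

Answer: {a: ⊤, b: ⊤, c: -, d: -, e: ⊤, f: ⊤}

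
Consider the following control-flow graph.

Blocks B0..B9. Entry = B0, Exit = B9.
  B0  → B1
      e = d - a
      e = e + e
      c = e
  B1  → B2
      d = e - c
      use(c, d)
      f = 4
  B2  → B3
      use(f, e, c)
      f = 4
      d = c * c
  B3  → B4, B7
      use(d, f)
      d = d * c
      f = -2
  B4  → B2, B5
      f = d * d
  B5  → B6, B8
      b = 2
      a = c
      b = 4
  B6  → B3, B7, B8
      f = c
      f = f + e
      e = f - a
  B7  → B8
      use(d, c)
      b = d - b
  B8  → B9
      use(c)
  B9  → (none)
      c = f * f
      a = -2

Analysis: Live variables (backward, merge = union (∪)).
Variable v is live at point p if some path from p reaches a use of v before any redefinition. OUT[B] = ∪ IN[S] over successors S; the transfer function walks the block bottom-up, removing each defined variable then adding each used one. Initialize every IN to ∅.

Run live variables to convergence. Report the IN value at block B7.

Per-block solution:
  B0: | IN={a, b, d} | OUT={b, c, e}
  B1: | IN={b, c, e} | OUT={b, c, e, f}
  B2: | IN={b, c, e, f} | OUT={b, c, d, e, f}
  B3: | IN={b, c, d, e, f} | OUT={b, c, d, e, f}
  B4: | IN={b, c, d, e} | OUT={b, c, d, e, f}
  B5: | IN={c, d, e, f} | OUT={a, b, c, d, e, f}
  B6: | IN={a, b, c, d, e} | OUT={b, c, d, e, f}
  B7: | IN={b, c, d, f} | OUT={c, f}
  B8: | IN={c, f} | OUT={f}
  B9: | IN={f} | OUT={}

Merge at B7: OUT[B7] = IN[B8] = {c, f}
Applying B7's transfer function to that OUT value gives IN[B7] (row B7 above).

Answer: {b, c, d, f}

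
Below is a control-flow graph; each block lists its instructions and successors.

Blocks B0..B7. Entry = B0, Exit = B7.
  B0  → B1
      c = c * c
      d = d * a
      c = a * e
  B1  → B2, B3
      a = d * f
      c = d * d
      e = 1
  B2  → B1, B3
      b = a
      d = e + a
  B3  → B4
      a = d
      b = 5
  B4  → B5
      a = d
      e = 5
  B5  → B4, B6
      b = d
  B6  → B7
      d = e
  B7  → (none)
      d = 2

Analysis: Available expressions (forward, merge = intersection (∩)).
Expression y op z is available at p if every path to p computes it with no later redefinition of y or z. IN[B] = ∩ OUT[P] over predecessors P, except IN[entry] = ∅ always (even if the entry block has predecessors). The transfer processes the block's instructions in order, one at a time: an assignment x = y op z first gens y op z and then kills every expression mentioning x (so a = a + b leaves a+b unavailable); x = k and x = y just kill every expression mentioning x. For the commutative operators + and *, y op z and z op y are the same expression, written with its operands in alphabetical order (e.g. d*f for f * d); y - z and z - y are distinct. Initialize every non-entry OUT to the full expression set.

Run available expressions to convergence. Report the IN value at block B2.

Fixpoint table:
  B0: | IN={} | OUT={a*e}
  B1: | IN={} | OUT={d*d, d*f}
  B2: | IN={d*d, d*f} | OUT={a+e}
  B3: | IN={} | OUT={}
  B4: | IN={} | OUT={}
  B5: | IN={} | OUT={}
  B6: | IN={} | OUT={}
  B7: | IN={} | OUT={}

Merge at B2: IN[B2] = OUT[B1] = {d*d, d*f}

Answer: {d*d, d*f}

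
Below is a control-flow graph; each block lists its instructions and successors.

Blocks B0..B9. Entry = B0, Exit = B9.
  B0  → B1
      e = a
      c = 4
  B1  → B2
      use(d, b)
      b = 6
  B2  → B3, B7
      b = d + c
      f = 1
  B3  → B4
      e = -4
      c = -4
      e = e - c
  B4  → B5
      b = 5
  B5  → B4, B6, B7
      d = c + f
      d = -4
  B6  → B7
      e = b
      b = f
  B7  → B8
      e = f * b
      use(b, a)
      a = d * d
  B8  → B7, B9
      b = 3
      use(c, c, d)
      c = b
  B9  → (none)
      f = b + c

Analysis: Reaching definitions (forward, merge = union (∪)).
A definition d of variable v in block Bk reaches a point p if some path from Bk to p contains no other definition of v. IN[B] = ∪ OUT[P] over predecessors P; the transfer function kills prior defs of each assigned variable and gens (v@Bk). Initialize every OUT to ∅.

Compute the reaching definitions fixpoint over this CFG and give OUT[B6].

Answer: {b@B6, c@B3, d@B5, e@B6, f@B2}

Working:
Converged values:
  B0:  IN={}  OUT={c@B0, e@B0}
  B1:  IN={c@B0, e@B0}  OUT={b@B1, c@B0, e@B0}
  B2:  IN={b@B1, c@B0, e@B0}  OUT={b@B2, c@B0, e@B0, f@B2}
  B3:  IN={b@B2, c@B0, e@B0, f@B2}  OUT={b@B2, c@B3, e@B3, f@B2}
  B4:  IN={b@B2, b@B4, c@B3, d@B5, e@B3, f@B2}  OUT={b@B4, c@B3, d@B5, e@B3, f@B2}
  B5:  IN={b@B4, c@B3, d@B5, e@B3, f@B2}  OUT={b@B4, c@B3, d@B5, e@B3, f@B2}
  B6:  IN={b@B4, c@B3, d@B5, e@B3, f@B2}  OUT={b@B6, c@B3, d@B5, e@B6, f@B2}
  B7:  IN={a@B7, b@B2, b@B4, b@B6, b@B8, c@B0, c@B3, c@B8, d@B5, e@B0, e@B3, e@B6, e@B7, f@B2}  OUT={a@B7, b@B2, b@B4, b@B6, b@B8, c@B0, c@B3, c@B8, d@B5, e@B7, f@B2}
  B8:  IN={a@B7, b@B2, b@B4, b@B6, b@B8, c@B0, c@B3, c@B8, d@B5, e@B7, f@B2}  OUT={a@B7, b@B8, c@B8, d@B5, e@B7, f@B2}
  B9:  IN={a@B7, b@B8, c@B8, d@B5, e@B7, f@B2}  OUT={a@B7, b@B8, c@B8, d@B5, e@B7, f@B9}

Merge at B6: IN[B6] = OUT[B5] = {b@B4, c@B3, d@B5, e@B3, f@B2}
Applying B6's transfer function to that IN value gives OUT[B6] (row B6 above).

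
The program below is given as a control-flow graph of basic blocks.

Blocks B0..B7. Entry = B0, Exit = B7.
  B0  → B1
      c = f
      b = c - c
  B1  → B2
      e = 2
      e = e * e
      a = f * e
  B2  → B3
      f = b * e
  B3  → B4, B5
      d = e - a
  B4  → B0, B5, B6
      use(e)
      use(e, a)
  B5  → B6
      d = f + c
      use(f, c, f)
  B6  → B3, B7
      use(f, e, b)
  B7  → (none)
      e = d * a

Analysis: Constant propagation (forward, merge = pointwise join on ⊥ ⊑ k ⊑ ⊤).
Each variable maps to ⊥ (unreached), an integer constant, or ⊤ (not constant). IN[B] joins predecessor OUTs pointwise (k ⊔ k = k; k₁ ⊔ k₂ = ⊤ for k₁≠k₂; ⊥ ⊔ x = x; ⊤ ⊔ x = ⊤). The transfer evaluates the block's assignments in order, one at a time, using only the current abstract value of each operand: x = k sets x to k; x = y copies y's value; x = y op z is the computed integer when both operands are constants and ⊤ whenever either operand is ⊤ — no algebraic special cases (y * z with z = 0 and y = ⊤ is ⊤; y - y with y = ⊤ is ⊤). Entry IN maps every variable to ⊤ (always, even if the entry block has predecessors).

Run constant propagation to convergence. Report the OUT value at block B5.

Answer: {a: ⊤, b: ⊤, c: ⊤, d: ⊤, e: 4, f: ⊤}

Derivation:
Converged values:
  B0:   IN=(all ⊤)   OUT=(all ⊤)
  B1:   IN=(all ⊤)   OUT={e:4; rest ⊤}
  B2:   IN={e:4; rest ⊤}   OUT={e:4; rest ⊤}
  B3:   IN={e:4; rest ⊤}   OUT={e:4; rest ⊤}
  B4:   IN={e:4; rest ⊤}   OUT={e:4; rest ⊤}
  B5:   IN={e:4; rest ⊤}   OUT={e:4; rest ⊤}
  B6:   IN={e:4; rest ⊤}   OUT={e:4; rest ⊤}
  B7:   IN={e:4; rest ⊤}   OUT=(all ⊤)

Merge at B5: IN[B5] = OUT[B3] ⊔ OUT[B4] = {a: ⊤, b: ⊤, c: ⊤, d: ⊤, e: 4, f: ⊤}
Applying B5's transfer function to that IN value gives OUT[B5] (row B5 above).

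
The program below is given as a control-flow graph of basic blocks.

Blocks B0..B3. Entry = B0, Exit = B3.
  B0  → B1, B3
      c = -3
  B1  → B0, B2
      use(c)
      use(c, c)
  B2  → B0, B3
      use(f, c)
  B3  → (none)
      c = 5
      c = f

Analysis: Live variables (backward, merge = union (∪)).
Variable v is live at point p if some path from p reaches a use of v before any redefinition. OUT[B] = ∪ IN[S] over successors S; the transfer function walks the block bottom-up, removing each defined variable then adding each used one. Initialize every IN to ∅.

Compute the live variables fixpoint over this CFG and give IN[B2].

Answer: {c, f}

Working:
Converged values:
  B0: | IN={f} | OUT={c, f}
  B1: | IN={c, f} | OUT={c, f}
  B2: | IN={c, f} | OUT={f}
  B3: | IN={f} | OUT={}

Merge at B2: OUT[B2] = IN[B0] ⊔ IN[B3] = {f}
Applying B2's transfer function to that OUT value gives IN[B2] (row B2 above).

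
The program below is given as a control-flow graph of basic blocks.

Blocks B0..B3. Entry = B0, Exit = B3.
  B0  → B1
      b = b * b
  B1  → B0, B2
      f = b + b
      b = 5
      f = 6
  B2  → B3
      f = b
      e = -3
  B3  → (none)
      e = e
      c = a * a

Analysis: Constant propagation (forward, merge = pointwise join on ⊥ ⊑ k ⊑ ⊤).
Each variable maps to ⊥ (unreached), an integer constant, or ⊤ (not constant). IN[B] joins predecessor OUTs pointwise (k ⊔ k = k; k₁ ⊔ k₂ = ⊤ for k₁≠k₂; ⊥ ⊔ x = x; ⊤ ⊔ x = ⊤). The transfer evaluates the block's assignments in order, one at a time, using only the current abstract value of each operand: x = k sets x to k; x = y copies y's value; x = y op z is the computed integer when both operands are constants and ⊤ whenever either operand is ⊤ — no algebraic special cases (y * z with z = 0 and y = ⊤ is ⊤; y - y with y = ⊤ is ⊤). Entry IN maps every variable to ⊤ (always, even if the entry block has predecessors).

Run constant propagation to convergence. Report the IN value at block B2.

Answer: {a: ⊤, b: 5, c: ⊤, d: ⊤, e: ⊤, f: 6}

Derivation:
Converged values:
  B0:  IN=(all ⊤)  OUT=(all ⊤)
  B1:  IN=(all ⊤)  OUT={b:5, f:6; rest ⊤}
  B2:  IN={b:5, f:6; rest ⊤}  OUT={b:5, e:-3, f:5; rest ⊤}
  B3:  IN={b:5, e:-3, f:5; rest ⊤}  OUT={b:5, e:-3, f:5; rest ⊤}

Merge at B2: IN[B2] = OUT[B1] = {a: ⊤, b: 5, c: ⊤, d: ⊤, e: ⊤, f: 6}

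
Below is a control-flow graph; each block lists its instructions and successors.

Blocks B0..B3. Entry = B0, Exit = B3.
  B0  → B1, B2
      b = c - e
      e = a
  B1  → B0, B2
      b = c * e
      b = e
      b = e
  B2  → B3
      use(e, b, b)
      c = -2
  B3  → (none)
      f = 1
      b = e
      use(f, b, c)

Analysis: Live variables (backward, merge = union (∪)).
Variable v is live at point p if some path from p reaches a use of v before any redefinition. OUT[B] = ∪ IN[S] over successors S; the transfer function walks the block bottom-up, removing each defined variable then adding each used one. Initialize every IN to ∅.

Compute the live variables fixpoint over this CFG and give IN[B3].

Answer: {c, e}

Derivation:
Converged values:
  B0:  IN={a, c, e}  OUT={a, b, c, e}
  B1:  IN={a, c, e}  OUT={a, b, c, e}
  B2:  IN={b, e}  OUT={c, e}
  B3:  IN={c, e}  OUT={}

B3 is the boundary node: OUT[B3] = {}
Applying B3's transfer function to that OUT value gives IN[B3] (row B3 above).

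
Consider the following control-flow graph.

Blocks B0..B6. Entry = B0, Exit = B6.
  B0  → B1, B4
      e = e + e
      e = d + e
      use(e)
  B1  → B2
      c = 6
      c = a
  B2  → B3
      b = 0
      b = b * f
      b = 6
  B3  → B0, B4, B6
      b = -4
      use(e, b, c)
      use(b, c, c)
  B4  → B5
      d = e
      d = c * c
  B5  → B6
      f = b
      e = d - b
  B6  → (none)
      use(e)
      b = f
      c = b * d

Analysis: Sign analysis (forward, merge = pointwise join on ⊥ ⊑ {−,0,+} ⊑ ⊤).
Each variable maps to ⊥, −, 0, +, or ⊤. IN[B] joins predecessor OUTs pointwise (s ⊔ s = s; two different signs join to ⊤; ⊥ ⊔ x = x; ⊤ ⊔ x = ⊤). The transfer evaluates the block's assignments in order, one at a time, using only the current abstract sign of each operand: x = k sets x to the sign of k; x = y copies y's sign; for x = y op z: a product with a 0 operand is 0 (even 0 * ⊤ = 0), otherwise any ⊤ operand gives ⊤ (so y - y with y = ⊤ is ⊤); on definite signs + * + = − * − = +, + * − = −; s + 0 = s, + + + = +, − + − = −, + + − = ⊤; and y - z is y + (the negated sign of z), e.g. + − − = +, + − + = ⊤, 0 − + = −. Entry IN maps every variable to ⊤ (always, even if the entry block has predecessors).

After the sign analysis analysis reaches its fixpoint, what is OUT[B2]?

Answer: {a: ⊤, b: +, c: ⊤, d: ⊤, e: ⊤, f: ⊤}

Trace:
Per-block solution:
  B0:   IN=(all ⊤)   OUT=(all ⊤)
  B1:   IN=(all ⊤)   OUT=(all ⊤)
  B2:   IN=(all ⊤)   OUT={b:+; rest ⊤}
  B3:   IN={b:+; rest ⊤}   OUT={b:-; rest ⊤}
  B4:   IN=(all ⊤)   OUT=(all ⊤)
  B5:   IN=(all ⊤)   OUT=(all ⊤)
  B6:   IN=(all ⊤)   OUT=(all ⊤)

Merge at B2: IN[B2] = OUT[B1] = {a: ⊤, b: ⊤, c: ⊤, d: ⊤, e: ⊤, f: ⊤}
Applying B2's transfer function to that IN value gives OUT[B2] (row B2 above).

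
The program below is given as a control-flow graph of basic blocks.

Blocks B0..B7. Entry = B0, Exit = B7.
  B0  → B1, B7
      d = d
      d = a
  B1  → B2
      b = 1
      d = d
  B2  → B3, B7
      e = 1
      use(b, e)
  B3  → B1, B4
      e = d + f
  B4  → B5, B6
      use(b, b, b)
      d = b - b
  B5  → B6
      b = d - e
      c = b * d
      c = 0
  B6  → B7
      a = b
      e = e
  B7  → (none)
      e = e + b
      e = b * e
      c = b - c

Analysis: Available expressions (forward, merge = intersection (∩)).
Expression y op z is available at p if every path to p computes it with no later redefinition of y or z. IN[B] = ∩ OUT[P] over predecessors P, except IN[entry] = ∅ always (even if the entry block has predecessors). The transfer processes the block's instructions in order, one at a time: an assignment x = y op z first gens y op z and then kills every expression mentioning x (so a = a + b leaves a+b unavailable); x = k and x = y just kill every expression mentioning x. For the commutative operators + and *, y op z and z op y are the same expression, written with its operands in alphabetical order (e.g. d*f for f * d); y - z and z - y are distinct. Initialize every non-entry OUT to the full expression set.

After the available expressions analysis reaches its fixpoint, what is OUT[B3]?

Answer: {d+f}

Working:
Per-block solution:
  B0:   IN={}   OUT={}
  B1:   IN={}   OUT={}
  B2:   IN={}   OUT={}
  B3:   IN={}   OUT={d+f}
  B4:   IN={d+f}   OUT={b-b}
  B5:   IN={b-b}   OUT={b*d, d-e}
  B6:   IN={}   OUT={}
  B7:   IN={}   OUT={}

Merge at B3: IN[B3] = OUT[B2] = {}
Applying B3's transfer function to that IN value gives OUT[B3] (row B3 above).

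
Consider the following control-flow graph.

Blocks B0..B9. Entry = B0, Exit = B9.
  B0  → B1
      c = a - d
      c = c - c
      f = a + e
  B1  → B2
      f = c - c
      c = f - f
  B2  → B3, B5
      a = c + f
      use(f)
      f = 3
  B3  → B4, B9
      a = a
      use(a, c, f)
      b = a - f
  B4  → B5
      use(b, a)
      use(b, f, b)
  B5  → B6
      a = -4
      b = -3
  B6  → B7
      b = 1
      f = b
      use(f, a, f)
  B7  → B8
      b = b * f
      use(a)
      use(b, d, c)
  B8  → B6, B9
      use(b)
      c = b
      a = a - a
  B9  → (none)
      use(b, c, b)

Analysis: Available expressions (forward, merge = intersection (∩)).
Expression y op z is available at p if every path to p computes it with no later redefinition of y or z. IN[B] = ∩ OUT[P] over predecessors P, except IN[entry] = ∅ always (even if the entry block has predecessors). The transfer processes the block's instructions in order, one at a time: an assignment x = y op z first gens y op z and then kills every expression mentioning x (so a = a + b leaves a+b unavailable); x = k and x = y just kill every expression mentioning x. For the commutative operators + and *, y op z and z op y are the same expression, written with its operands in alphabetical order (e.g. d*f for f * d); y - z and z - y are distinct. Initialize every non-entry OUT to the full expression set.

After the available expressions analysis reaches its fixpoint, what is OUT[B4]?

Answer: {a-f}

Working:
Fixpoint table:
  B0: | IN={} | OUT={a+e, a-d}
  B1: | IN={a+e, a-d} | OUT={a+e, a-d, f-f}
  B2: | IN={a+e, a-d, f-f} | OUT={}
  B3: | IN={} | OUT={a-f}
  B4: | IN={a-f} | OUT={a-f}
  B5: | IN={} | OUT={}
  B6: | IN={} | OUT={}
  B7: | IN={} | OUT={}
  B8: | IN={} | OUT={}
  B9: | IN={} | OUT={}

Merge at B4: IN[B4] = OUT[B3] = {a-f}
Applying B4's transfer function to that IN value gives OUT[B4] (row B4 above).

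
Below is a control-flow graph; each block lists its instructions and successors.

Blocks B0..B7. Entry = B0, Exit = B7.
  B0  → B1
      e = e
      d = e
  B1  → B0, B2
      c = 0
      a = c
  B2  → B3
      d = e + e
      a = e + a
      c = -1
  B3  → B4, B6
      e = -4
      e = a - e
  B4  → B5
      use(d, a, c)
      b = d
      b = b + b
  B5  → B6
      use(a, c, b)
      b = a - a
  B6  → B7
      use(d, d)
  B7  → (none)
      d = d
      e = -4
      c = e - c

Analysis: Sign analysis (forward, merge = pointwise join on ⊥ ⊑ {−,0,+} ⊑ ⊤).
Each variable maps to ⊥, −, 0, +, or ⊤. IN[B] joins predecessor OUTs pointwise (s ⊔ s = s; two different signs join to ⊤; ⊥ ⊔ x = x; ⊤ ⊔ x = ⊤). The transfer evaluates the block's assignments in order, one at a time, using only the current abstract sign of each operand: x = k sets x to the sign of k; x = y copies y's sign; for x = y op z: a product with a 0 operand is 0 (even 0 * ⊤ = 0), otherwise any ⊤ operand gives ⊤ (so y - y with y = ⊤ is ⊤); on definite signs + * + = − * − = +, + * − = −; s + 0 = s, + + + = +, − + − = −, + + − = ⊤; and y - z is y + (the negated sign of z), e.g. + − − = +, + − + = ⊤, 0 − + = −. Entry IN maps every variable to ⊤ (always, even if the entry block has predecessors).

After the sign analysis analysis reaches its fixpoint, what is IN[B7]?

Answer: {a: ⊤, b: ⊤, c: -, d: ⊤, e: ⊤, f: ⊤}

Derivation:
Per-block solution:
  B0: | IN=(all ⊤) | OUT=(all ⊤)
  B1: | IN=(all ⊤) | OUT={a:0, c:0; rest ⊤}
  B2: | IN={a:0, c:0; rest ⊤} | OUT={c:-; rest ⊤}
  B3: | IN={c:-; rest ⊤} | OUT={c:-; rest ⊤}
  B4: | IN={c:-; rest ⊤} | OUT={c:-; rest ⊤}
  B5: | IN={c:-; rest ⊤} | OUT={c:-; rest ⊤}
  B6: | IN={c:-; rest ⊤} | OUT={c:-; rest ⊤}
  B7: | IN={c:-; rest ⊤} | OUT={e:-; rest ⊤}

Merge at B7: IN[B7] = OUT[B6] = {a: ⊤, b: ⊤, c: -, d: ⊤, e: ⊤, f: ⊤}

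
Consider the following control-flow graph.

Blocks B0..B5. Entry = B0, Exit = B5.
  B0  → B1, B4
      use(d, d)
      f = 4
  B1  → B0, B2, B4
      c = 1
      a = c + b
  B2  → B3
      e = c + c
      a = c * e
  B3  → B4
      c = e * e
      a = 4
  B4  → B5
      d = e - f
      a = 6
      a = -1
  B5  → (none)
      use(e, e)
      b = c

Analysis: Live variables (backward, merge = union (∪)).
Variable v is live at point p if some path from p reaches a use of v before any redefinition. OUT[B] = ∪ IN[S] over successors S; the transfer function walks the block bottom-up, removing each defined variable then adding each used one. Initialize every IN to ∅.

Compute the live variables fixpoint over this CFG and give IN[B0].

Converged values:
  B0: | IN={b, c, d, e} | OUT={b, c, d, e, f}
  B1: | IN={b, d, e, f} | OUT={b, c, d, e, f}
  B2: | IN={c, f} | OUT={e, f}
  B3: | IN={e, f} | OUT={c, e, f}
  B4: | IN={c, e, f} | OUT={c, e}
  B5: | IN={c, e} | OUT={}

Merge at B0: OUT[B0] = IN[B1] ⊔ IN[B4] = {b, c, d, e, f}
Applying B0's transfer function to that OUT value gives IN[B0] (row B0 above).

Answer: {b, c, d, e}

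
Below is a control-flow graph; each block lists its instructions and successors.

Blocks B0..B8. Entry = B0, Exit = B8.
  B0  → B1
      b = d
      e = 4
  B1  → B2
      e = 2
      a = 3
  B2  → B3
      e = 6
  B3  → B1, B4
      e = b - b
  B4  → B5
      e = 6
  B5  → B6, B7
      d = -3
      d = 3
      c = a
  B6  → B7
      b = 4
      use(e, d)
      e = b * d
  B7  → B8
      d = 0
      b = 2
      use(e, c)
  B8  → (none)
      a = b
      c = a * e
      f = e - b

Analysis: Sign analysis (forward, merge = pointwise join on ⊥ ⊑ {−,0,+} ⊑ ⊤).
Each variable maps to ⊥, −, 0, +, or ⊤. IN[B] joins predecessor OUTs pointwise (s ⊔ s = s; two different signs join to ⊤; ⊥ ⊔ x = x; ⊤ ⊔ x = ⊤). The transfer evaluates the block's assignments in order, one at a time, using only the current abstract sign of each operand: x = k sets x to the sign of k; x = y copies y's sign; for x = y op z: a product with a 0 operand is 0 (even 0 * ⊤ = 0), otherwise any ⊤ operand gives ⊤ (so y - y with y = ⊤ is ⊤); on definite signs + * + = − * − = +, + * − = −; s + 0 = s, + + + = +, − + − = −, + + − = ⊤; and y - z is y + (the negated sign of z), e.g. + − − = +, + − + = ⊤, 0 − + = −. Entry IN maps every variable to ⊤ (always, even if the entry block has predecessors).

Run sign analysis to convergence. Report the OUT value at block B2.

Answer: {a: +, b: ⊤, c: ⊤, d: ⊤, e: +, f: ⊤}

Working:
Converged values:
  B0:  IN=(all ⊤)  OUT={e:+; rest ⊤}
  B1:  IN=(all ⊤)  OUT={a:+, e:+; rest ⊤}
  B2:  IN={a:+, e:+; rest ⊤}  OUT={a:+, e:+; rest ⊤}
  B3:  IN={a:+, e:+; rest ⊤}  OUT={a:+; rest ⊤}
  B4:  IN={a:+; rest ⊤}  OUT={a:+, e:+; rest ⊤}
  B5:  IN={a:+, e:+; rest ⊤}  OUT={a:+, c:+, d:+, e:+; rest ⊤}
  B6:  IN={a:+, c:+, d:+, e:+; rest ⊤}  OUT={a:+, b:+, c:+, d:+, e:+; rest ⊤}
  B7:  IN={a:+, c:+, d:+, e:+; rest ⊤}  OUT={a:+, b:+, c:+, d:0, e:+; rest ⊤}
  B8:  IN={a:+, b:+, c:+, d:0, e:+; rest ⊤}  OUT={a:+, b:+, c:+, d:0, e:+; rest ⊤}

Merge at B2: IN[B2] = OUT[B1] = {a: +, b: ⊤, c: ⊤, d: ⊤, e: +, f: ⊤}
Applying B2's transfer function to that IN value gives OUT[B2] (row B2 above).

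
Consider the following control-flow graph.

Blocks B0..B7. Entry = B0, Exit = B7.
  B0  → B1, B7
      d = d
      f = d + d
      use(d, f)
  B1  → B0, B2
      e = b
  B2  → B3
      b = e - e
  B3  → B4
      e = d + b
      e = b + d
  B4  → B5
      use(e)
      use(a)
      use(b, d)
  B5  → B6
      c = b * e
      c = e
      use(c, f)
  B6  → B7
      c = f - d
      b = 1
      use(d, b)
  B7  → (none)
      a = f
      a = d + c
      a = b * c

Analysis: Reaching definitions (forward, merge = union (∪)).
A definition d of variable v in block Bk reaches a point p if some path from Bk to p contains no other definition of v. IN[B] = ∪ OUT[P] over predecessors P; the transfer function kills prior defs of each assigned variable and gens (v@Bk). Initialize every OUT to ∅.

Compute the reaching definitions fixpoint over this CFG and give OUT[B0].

Answer: {d@B0, e@B1, f@B0}

Derivation:
Fixpoint table:
  B0: | IN={d@B0, e@B1, f@B0} | OUT={d@B0, e@B1, f@B0}
  B1: | IN={d@B0, e@B1, f@B0} | OUT={d@B0, e@B1, f@B0}
  B2: | IN={d@B0, e@B1, f@B0} | OUT={b@B2, d@B0, e@B1, f@B0}
  B3: | IN={b@B2, d@B0, e@B1, f@B0} | OUT={b@B2, d@B0, e@B3, f@B0}
  B4: | IN={b@B2, d@B0, e@B3, f@B0} | OUT={b@B2, d@B0, e@B3, f@B0}
  B5: | IN={b@B2, d@B0, e@B3, f@B0} | OUT={b@B2, c@B5, d@B0, e@B3, f@B0}
  B6: | IN={b@B2, c@B5, d@B0, e@B3, f@B0} | OUT={b@B6, c@B6, d@B0, e@B3, f@B0}
  B7: | IN={b@B6, c@B6, d@B0, e@B1, e@B3, f@B0} | OUT={a@B7, b@B6, c@B6, d@B0, e@B1, e@B3, f@B0}

Merge at B0 (entry node, so the boundary value {} is joined with the incoming edge(s)): IN[B0] = {} ⊔ OUT[B1] = {d@B0, e@B1, f@B0}
Applying B0's transfer function to that IN value gives OUT[B0] (row B0 above).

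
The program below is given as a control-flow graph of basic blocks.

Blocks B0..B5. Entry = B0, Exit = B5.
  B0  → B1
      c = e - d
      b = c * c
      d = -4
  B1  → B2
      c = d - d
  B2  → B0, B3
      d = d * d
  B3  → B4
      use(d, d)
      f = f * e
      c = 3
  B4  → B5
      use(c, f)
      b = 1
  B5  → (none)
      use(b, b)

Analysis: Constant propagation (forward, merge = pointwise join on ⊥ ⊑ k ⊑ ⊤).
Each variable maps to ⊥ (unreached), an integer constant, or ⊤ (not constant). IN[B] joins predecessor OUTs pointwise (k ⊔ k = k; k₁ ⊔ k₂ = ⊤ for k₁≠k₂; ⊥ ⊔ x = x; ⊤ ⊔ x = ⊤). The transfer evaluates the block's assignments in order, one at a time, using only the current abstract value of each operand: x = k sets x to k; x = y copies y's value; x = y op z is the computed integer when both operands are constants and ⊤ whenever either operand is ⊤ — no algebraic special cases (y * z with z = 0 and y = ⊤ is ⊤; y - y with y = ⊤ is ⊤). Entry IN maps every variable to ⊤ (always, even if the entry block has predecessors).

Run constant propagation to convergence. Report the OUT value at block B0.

Converged values:
  B0:   IN=(all ⊤)   OUT={d:-4; rest ⊤}
  B1:   IN={d:-4; rest ⊤}   OUT={c:0, d:-4; rest ⊤}
  B2:   IN={c:0, d:-4; rest ⊤}   OUT={c:0, d:16; rest ⊤}
  B3:   IN={c:0, d:16; rest ⊤}   OUT={c:3, d:16; rest ⊤}
  B4:   IN={c:3, d:16; rest ⊤}   OUT={b:1, c:3, d:16; rest ⊤}
  B5:   IN={b:1, c:3, d:16; rest ⊤}   OUT={b:1, c:3, d:16; rest ⊤}

Merge at B0 (entry node, so the boundary value (all ⊤) is joined with the incoming edge(s)): IN[B0] = (all ⊤) ⊔ OUT[B2] = {a: ⊤, b: ⊤, c: ⊤, d: ⊤, e: ⊤, f: ⊤}
Applying B0's transfer function to that IN value gives OUT[B0] (row B0 above).

Answer: {a: ⊤, b: ⊤, c: ⊤, d: -4, e: ⊤, f: ⊤}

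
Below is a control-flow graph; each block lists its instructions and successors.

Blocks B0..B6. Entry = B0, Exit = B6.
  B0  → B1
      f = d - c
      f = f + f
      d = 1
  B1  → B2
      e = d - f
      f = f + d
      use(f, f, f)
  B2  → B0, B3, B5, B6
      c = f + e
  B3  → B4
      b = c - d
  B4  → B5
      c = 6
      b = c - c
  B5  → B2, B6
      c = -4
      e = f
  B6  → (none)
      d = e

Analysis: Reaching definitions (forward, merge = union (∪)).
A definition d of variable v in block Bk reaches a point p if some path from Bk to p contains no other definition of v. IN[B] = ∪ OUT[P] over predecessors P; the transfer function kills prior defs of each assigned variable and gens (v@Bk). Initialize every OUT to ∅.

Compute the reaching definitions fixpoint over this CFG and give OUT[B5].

Converged values:
  B0:   IN={b@B4, c@B2, d@B0, e@B1, e@B5, f@B1}   OUT={b@B4, c@B2, d@B0, e@B1, e@B5, f@B0}
  B1:   IN={b@B4, c@B2, d@B0, e@B1, e@B5, f@B0}   OUT={b@B4, c@B2, d@B0, e@B1, f@B1}
  B2:   IN={b@B4, c@B2, c@B5, d@B0, e@B1, e@B5, f@B1}   OUT={b@B4, c@B2, d@B0, e@B1, e@B5, f@B1}
  B3:   IN={b@B4, c@B2, d@B0, e@B1, e@B5, f@B1}   OUT={b@B3, c@B2, d@B0, e@B1, e@B5, f@B1}
  B4:   IN={b@B3, c@B2, d@B0, e@B1, e@B5, f@B1}   OUT={b@B4, c@B4, d@B0, e@B1, e@B5, f@B1}
  B5:   IN={b@B4, c@B2, c@B4, d@B0, e@B1, e@B5, f@B1}   OUT={b@B4, c@B5, d@B0, e@B5, f@B1}
  B6:   IN={b@B4, c@B2, c@B5, d@B0, e@B1, e@B5, f@B1}   OUT={b@B4, c@B2, c@B5, d@B6, e@B1, e@B5, f@B1}

Merge at B5: IN[B5] = OUT[B2] ⊔ OUT[B4] = {b@B4, c@B2, c@B4, d@B0, e@B1, e@B5, f@B1}
Applying B5's transfer function to that IN value gives OUT[B5] (row B5 above).

Answer: {b@B4, c@B5, d@B0, e@B5, f@B1}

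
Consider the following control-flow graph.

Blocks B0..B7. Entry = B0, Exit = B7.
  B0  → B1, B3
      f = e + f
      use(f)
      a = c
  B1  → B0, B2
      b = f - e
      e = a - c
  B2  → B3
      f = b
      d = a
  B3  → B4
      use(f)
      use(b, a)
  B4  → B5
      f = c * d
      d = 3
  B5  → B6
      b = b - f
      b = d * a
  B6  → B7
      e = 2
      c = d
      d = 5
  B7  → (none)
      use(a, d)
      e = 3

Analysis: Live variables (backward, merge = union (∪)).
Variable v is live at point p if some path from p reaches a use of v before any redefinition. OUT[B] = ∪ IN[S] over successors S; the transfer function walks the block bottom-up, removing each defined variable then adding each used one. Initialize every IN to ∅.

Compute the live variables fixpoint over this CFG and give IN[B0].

Answer: {b, c, d, e, f}

Working:
Fixpoint table:
  B0:  IN={b, c, d, e, f}  OUT={a, b, c, d, e, f}
  B1:  IN={a, c, d, e, f}  OUT={a, b, c, d, e, f}
  B2:  IN={a, b, c}  OUT={a, b, c, d, f}
  B3:  IN={a, b, c, d, f}  OUT={a, b, c, d}
  B4:  IN={a, b, c, d}  OUT={a, b, d, f}
  B5:  IN={a, b, d, f}  OUT={a, d}
  B6:  IN={a, d}  OUT={a, d}
  B7:  IN={a, d}  OUT={}

Merge at B0: OUT[B0] = IN[B1] ⊔ IN[B3] = {a, b, c, d, e, f}
Applying B0's transfer function to that OUT value gives IN[B0] (row B0 above).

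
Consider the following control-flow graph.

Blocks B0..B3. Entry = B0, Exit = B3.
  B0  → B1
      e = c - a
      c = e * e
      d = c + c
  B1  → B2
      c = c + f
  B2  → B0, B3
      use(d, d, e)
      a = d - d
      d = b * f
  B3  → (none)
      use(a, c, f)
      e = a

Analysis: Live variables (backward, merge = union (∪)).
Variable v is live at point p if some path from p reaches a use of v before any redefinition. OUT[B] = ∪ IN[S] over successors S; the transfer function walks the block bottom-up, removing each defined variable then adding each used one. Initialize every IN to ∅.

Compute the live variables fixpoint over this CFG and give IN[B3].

Per-block solution:
  B0:   IN={a, b, c, f}   OUT={b, c, d, e, f}
  B1:   IN={b, c, d, e, f}   OUT={b, c, d, e, f}
  B2:   IN={b, c, d, e, f}   OUT={a, b, c, f}
  B3:   IN={a, c, f}   OUT={}

B3 is the boundary node: OUT[B3] = {}
Applying B3's transfer function to that OUT value gives IN[B3] (row B3 above).

Answer: {a, c, f}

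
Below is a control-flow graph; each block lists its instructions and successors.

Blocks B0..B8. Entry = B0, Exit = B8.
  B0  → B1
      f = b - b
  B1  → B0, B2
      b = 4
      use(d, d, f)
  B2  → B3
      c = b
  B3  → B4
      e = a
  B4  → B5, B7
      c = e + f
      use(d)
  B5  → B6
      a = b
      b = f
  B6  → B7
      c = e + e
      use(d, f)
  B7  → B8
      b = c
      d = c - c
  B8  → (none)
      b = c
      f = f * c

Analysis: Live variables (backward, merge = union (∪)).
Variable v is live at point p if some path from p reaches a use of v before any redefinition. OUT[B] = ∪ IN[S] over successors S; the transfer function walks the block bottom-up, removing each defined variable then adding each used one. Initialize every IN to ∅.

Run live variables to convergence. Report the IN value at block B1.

Per-block solution:
  B0:   IN={a, b, d}   OUT={a, d, f}
  B1:   IN={a, d, f}   OUT={a, b, d, f}
  B2:   IN={a, b, d, f}   OUT={a, b, d, f}
  B3:   IN={a, b, d, f}   OUT={b, d, e, f}
  B4:   IN={b, d, e, f}   OUT={b, c, d, e, f}
  B5:   IN={b, d, e, f}   OUT={d, e, f}
  B6:   IN={d, e, f}   OUT={c, f}
  B7:   IN={c, f}   OUT={c, f}
  B8:   IN={c, f}   OUT={}

Merge at B1: OUT[B1] = IN[B0] ⊔ IN[B2] = {a, b, d, f}
Applying B1's transfer function to that OUT value gives IN[B1] (row B1 above).

Answer: {a, d, f}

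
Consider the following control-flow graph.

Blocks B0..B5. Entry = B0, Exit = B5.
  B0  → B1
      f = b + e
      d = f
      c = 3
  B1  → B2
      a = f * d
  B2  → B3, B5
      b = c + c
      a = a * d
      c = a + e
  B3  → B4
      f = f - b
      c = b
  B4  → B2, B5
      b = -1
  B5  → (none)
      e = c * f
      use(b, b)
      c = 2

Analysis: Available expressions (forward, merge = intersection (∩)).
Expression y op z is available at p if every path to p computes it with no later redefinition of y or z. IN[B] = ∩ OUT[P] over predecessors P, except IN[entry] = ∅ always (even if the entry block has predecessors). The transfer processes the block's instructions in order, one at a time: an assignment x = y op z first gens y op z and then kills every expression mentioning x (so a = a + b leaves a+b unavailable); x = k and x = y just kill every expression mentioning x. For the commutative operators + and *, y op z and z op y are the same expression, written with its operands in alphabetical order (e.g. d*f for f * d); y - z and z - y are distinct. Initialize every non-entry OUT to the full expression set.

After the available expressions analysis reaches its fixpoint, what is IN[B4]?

Fixpoint table:
  B0:  IN={}  OUT={b+e}
  B1:  IN={b+e}  OUT={b+e, d*f}
  B2:  IN={}  OUT={a+e}
  B3:  IN={a+e}  OUT={a+e}
  B4:  IN={a+e}  OUT={a+e}
  B5:  IN={a+e}  OUT={}

Merge at B4: IN[B4] = OUT[B3] = {a+e}

Answer: {a+e}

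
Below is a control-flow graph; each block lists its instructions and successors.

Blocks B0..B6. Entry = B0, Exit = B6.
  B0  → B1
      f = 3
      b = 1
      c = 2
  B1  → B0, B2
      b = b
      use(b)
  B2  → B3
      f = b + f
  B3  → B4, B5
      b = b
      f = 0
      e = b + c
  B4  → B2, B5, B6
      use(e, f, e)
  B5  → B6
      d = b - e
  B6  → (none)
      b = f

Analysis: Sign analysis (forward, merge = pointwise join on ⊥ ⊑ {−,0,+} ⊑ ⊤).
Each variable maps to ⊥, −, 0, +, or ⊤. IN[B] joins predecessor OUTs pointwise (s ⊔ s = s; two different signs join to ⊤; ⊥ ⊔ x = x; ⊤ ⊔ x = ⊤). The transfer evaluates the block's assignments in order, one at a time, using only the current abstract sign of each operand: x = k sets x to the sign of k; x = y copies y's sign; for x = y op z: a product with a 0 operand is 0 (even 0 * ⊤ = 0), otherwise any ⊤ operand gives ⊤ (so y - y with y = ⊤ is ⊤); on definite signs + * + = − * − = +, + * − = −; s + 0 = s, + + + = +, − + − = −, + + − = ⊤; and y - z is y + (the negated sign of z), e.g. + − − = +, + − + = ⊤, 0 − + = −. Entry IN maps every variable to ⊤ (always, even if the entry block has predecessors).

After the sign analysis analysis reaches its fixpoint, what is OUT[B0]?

Converged values:
  B0:   IN=(all ⊤)   OUT={b:+, c:+, f:+; rest ⊤}
  B1:   IN={b:+, c:+, f:+; rest ⊤}   OUT={b:+, c:+, f:+; rest ⊤}
  B2:   IN={b:+, c:+; rest ⊤}   OUT={b:+, c:+; rest ⊤}
  B3:   IN={b:+, c:+; rest ⊤}   OUT={b:+, c:+, e:+, f:0; rest ⊤}
  B4:   IN={b:+, c:+, e:+, f:0; rest ⊤}   OUT={b:+, c:+, e:+, f:0; rest ⊤}
  B5:   IN={b:+, c:+, e:+, f:0; rest ⊤}   OUT={b:+, c:+, e:+, f:0; rest ⊤}
  B6:   IN={b:+, c:+, e:+, f:0; rest ⊤}   OUT={b:0, c:+, e:+, f:0; rest ⊤}

Merge at B0 (entry node, so the boundary value (all ⊤) is joined with the incoming edge(s)): IN[B0] = (all ⊤) ⊔ OUT[B1] = {a: ⊤, b: ⊤, c: ⊤, d: ⊤, e: ⊤, f: ⊤}
Applying B0's transfer function to that IN value gives OUT[B0] (row B0 above).

Answer: {a: ⊤, b: +, c: +, d: ⊤, e: ⊤, f: +}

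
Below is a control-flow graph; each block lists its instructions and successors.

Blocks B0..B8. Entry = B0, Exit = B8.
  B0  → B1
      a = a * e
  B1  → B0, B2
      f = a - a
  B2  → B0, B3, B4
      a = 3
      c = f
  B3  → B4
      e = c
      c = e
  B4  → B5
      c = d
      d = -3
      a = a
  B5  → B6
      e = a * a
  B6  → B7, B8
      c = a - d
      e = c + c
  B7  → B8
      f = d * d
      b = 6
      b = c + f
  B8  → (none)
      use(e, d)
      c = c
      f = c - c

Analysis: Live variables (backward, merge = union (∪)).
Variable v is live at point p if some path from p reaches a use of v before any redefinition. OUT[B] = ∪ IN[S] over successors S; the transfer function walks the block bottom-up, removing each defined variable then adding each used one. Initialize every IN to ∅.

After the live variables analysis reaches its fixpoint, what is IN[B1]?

Per-block solution:
  B0: | IN={a, d, e} | OUT={a, d, e}
  B1: | IN={a, d, e} | OUT={a, d, e, f}
  B2: | IN={d, e, f} | OUT={a, c, d, e}
  B3: | IN={a, c, d} | OUT={a, d}
  B4: | IN={a, d} | OUT={a, d}
  B5: | IN={a, d} | OUT={a, d}
  B6: | IN={a, d} | OUT={c, d, e}
  B7: | IN={c, d, e} | OUT={c, d, e}
  B8: | IN={c, d, e} | OUT={}

Merge at B1: OUT[B1] = IN[B0] ⊔ IN[B2] = {a, d, e, f}
Applying B1's transfer function to that OUT value gives IN[B1] (row B1 above).

Answer: {a, d, e}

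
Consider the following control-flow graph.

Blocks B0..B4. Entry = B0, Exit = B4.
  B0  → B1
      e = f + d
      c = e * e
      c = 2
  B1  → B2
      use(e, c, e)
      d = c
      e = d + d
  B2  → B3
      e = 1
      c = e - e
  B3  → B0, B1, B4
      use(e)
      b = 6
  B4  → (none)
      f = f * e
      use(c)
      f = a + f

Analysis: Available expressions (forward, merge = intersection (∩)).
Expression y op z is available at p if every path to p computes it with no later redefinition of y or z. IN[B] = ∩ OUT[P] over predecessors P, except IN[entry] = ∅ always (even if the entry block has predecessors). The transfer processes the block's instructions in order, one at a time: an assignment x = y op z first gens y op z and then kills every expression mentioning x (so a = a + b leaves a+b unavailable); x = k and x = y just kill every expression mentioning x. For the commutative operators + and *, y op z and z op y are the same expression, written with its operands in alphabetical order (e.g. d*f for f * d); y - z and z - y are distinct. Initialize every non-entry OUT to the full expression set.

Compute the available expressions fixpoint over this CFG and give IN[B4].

Converged values:
  B0: | IN={} | OUT={d+f, e*e}
  B1: | IN={} | OUT={d+d}
  B2: | IN={d+d} | OUT={d+d, e-e}
  B3: | IN={d+d, e-e} | OUT={d+d, e-e}
  B4: | IN={d+d, e-e} | OUT={d+d, e-e}

Merge at B4: IN[B4] = OUT[B3] = {d+d, e-e}

Answer: {d+d, e-e}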